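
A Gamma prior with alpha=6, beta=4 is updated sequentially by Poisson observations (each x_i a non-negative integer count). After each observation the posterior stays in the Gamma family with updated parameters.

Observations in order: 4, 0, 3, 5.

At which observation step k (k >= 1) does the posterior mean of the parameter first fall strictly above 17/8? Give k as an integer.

k = 4

obs 1: x=4 → posterior Gamma(10, 5)
obs 2: x=0 → posterior Gamma(10, 6)
obs 3: x=3 → posterior Gamma(13, 7)
obs 4: x=5 → posterior Gamma(18, 8)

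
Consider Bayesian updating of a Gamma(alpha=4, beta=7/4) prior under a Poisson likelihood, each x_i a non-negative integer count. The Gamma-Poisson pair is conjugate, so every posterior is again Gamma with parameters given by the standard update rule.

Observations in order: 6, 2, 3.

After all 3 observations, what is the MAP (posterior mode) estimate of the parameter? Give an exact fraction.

obs 1: x=6 → posterior Gamma(10, 11/4)
obs 2: x=2 → posterior Gamma(12, 15/4)
obs 3: x=3 → posterior Gamma(15, 19/4)

56/19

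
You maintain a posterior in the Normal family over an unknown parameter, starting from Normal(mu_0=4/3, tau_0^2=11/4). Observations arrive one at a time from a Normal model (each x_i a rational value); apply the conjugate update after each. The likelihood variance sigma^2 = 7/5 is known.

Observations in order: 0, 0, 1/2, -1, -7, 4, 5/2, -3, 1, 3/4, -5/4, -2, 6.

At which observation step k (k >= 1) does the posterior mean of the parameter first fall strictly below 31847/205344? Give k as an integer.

obs 1: x=0 → posterior Normal(112/249, 77/83)
obs 2: x=0 → posterior Normal(56/207, 77/138)
obs 3: x=1/2 → posterior Normal(389/1158, 77/193)
obs 4: x=-1 → posterior Normal(59/1488, 77/248)
obs 5: x=-7 → posterior Normal(-2251/1818, 77/303)
obs 6: x=4 → posterior Normal(-931/2148, 77/358)
obs 7: x=5/2 → posterior Normal(-53/1239, 11/59)
obs 8: x=-3 → posterior Normal(-137/351, 77/468)
obs 9: x=1 → posterior Normal(-383/1569, 77/523)
obs 10: x=3/4 → posterior Normal(-61/408, 77/578)
obs 11: x=-5/4 → posterior Normal(-931/3798, 77/633)
obs 12: x=-2 → posterior Normal(-37/96, 77/688)
obs 13: x=6 → posterior Normal(389/4458, 77/743)

k = 4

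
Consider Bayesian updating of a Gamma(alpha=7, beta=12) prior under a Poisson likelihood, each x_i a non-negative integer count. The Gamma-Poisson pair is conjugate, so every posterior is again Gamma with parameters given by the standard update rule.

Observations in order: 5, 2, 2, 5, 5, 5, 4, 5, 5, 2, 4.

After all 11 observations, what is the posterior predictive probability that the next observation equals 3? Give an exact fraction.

obs 1: x=5 → posterior Gamma(12, 13)
obs 2: x=2 → posterior Gamma(14, 14)
obs 3: x=2 → posterior Gamma(16, 15)
obs 4: x=5 → posterior Gamma(21, 16)
obs 5: x=5 → posterior Gamma(26, 17)
obs 6: x=5 → posterior Gamma(31, 18)
obs 7: x=4 → posterior Gamma(35, 19)
obs 8: x=5 → posterior Gamma(40, 20)
obs 9: x=5 → posterior Gamma(45, 21)
obs 10: x=2 → posterior Gamma(47, 22)
obs 11: x=4 → posterior Gamma(51, 23)

32869097540541766460048083349239432318034265948424105040190616624075937351/169971871680608877762331390477222007481312173171958309869513331563600805888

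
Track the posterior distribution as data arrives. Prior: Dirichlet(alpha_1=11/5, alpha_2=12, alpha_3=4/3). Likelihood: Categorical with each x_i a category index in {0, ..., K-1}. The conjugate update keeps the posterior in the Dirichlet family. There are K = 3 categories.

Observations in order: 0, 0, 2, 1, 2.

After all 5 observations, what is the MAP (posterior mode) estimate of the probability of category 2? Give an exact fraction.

35/263

obs 1: x=0 → posterior Dirichlet(16/5, 12, 4/3)
obs 2: x=0 → posterior Dirichlet(21/5, 12, 4/3)
obs 3: x=2 → posterior Dirichlet(21/5, 12, 7/3)
obs 4: x=1 → posterior Dirichlet(21/5, 13, 7/3)
obs 5: x=2 → posterior Dirichlet(21/5, 13, 10/3)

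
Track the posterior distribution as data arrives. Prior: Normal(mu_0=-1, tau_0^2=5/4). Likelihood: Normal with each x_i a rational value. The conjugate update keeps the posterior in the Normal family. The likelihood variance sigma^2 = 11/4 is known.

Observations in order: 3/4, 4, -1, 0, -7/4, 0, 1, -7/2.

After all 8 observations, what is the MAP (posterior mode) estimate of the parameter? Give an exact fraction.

-9/34

obs 1: x=3/4 → posterior Normal(-29/64, 55/64)
obs 2: x=4 → posterior Normal(17/28, 55/84)
obs 3: x=-1 → posterior Normal(31/104, 55/104)
obs 4: x=0 → posterior Normal(1/4, 55/124)
obs 5: x=-7/4 → posterior Normal(-1/36, 55/144)
obs 6: x=0 → posterior Normal(-1/41, 55/164)
obs 7: x=1 → posterior Normal(2/23, 55/184)
obs 8: x=-7/2 → posterior Normal(-9/34, 55/204)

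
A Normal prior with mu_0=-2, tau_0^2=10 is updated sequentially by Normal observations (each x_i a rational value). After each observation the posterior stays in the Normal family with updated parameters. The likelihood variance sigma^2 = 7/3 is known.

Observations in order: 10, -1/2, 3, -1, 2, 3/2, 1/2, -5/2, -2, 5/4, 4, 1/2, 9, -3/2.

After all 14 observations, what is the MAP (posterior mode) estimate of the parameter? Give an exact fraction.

1427/854

obs 1: x=10 → posterior Normal(286/37, 70/37)
obs 2: x=-1/2 → posterior Normal(271/67, 70/67)
obs 3: x=3 → posterior Normal(361/97, 70/97)
obs 4: x=-1 → posterior Normal(331/127, 70/127)
obs 5: x=2 → posterior Normal(391/157, 70/157)
obs 6: x=3/2 → posterior Normal(436/187, 70/187)
obs 7: x=1/2 → posterior Normal(451/217, 10/31)
obs 8: x=-5/2 → posterior Normal(376/247, 70/247)
obs 9: x=-2 → posterior Normal(316/277, 70/277)
obs 10: x=5/4 → posterior Normal(707/614, 70/307)
obs 11: x=4 → posterior Normal(947/674, 70/337)
obs 12: x=1/2 → posterior Normal(977/734, 70/367)
obs 13: x=9 → posterior Normal(1517/794, 70/397)
obs 14: x=-3/2 → posterior Normal(1427/854, 10/61)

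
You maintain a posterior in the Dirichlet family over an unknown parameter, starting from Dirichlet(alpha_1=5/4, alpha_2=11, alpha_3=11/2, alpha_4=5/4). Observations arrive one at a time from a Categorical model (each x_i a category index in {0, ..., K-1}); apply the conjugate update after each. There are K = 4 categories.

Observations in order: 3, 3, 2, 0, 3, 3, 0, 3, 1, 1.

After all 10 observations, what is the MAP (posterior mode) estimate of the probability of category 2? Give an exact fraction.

11/50

obs 1: x=3 → posterior Dirichlet(5/4, 11, 11/2, 9/4)
obs 2: x=3 → posterior Dirichlet(5/4, 11, 11/2, 13/4)
obs 3: x=2 → posterior Dirichlet(5/4, 11, 13/2, 13/4)
obs 4: x=0 → posterior Dirichlet(9/4, 11, 13/2, 13/4)
obs 5: x=3 → posterior Dirichlet(9/4, 11, 13/2, 17/4)
obs 6: x=3 → posterior Dirichlet(9/4, 11, 13/2, 21/4)
obs 7: x=0 → posterior Dirichlet(13/4, 11, 13/2, 21/4)
obs 8: x=3 → posterior Dirichlet(13/4, 11, 13/2, 25/4)
obs 9: x=1 → posterior Dirichlet(13/4, 12, 13/2, 25/4)
obs 10: x=1 → posterior Dirichlet(13/4, 13, 13/2, 25/4)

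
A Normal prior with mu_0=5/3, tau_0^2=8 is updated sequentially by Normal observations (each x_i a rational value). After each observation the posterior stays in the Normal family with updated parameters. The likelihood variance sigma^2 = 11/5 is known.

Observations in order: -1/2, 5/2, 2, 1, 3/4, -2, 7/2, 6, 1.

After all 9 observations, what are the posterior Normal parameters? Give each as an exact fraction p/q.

mu_0=1765/1113, tau_0^2=88/371

obs 1: x=-1/2 → posterior Normal(-5/153, 88/51)
obs 2: x=5/2 → posterior Normal(295/273, 88/91)
obs 3: x=2 → posterior Normal(535/393, 88/131)
obs 4: x=1 → posterior Normal(655/513, 88/171)
obs 5: x=3/4 → posterior Normal(745/633, 88/211)
obs 6: x=-2 → posterior Normal(505/753, 88/251)
obs 7: x=7/2 → posterior Normal(925/873, 88/291)
obs 8: x=6 → posterior Normal(1645/993, 88/331)
obs 9: x=1 → posterior Normal(1765/1113, 88/371)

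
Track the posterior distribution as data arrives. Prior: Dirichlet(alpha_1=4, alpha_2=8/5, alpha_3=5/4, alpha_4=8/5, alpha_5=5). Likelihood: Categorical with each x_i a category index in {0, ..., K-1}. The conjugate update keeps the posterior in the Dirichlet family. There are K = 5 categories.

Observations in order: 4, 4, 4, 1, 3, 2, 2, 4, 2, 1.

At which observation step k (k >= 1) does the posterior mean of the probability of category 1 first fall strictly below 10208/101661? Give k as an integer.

obs 1: x=4 → posterior Dirichlet(4, 8/5, 5/4, 8/5, 6)
obs 2: x=4 → posterior Dirichlet(4, 8/5, 5/4, 8/5, 7)
obs 3: x=4 → posterior Dirichlet(4, 8/5, 5/4, 8/5, 8)
obs 4: x=1 → posterior Dirichlet(4, 13/5, 5/4, 8/5, 8)
obs 5: x=3 → posterior Dirichlet(4, 13/5, 5/4, 13/5, 8)
obs 6: x=2 → posterior Dirichlet(4, 13/5, 9/4, 13/5, 8)
obs 7: x=2 → posterior Dirichlet(4, 13/5, 13/4, 13/5, 8)
obs 8: x=4 → posterior Dirichlet(4, 13/5, 13/4, 13/5, 9)
obs 9: x=2 → posterior Dirichlet(4, 13/5, 17/4, 13/5, 9)
obs 10: x=1 → posterior Dirichlet(4, 18/5, 17/4, 13/5, 9)

k = 3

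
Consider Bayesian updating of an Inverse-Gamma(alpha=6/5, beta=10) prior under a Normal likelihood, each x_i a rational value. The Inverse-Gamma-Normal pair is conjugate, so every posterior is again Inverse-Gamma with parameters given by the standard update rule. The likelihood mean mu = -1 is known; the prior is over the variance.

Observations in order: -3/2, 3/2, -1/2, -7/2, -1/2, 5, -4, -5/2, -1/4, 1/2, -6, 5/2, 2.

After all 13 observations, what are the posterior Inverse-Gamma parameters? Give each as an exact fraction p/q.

obs 1: x=-3/2 → posterior Inverse-Gamma(17/10, 81/8)
obs 2: x=3/2 → posterior Inverse-Gamma(11/5, 53/4)
obs 3: x=-1/2 → posterior Inverse-Gamma(27/10, 107/8)
obs 4: x=-7/2 → posterior Inverse-Gamma(16/5, 33/2)
obs 5: x=-1/2 → posterior Inverse-Gamma(37/10, 133/8)
obs 6: x=5 → posterior Inverse-Gamma(21/5, 277/8)
obs 7: x=-4 → posterior Inverse-Gamma(47/10, 313/8)
obs 8: x=-5/2 → posterior Inverse-Gamma(26/5, 161/4)
obs 9: x=-1/4 → posterior Inverse-Gamma(57/10, 1297/32)
obs 10: x=1/2 → posterior Inverse-Gamma(31/5, 1333/32)
obs 11: x=-6 → posterior Inverse-Gamma(67/10, 1733/32)
obs 12: x=5/2 → posterior Inverse-Gamma(36/5, 1929/32)
obs 13: x=2 → posterior Inverse-Gamma(77/10, 2073/32)

alpha=77/10, beta=2073/32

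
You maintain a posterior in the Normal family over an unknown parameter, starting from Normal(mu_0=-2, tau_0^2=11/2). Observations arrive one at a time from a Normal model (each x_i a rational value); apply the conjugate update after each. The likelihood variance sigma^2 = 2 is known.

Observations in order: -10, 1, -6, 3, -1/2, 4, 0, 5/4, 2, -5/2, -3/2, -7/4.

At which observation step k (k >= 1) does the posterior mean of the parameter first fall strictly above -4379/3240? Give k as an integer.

obs 1: x=-10 → posterior Normal(-118/15, 22/15)
obs 2: x=1 → posterior Normal(-107/26, 11/13)
obs 3: x=-6 → posterior Normal(-173/37, 22/37)
obs 4: x=3 → posterior Normal(-35/12, 11/24)
obs 5: x=-1/2 → posterior Normal(-291/118, 22/59)
obs 6: x=4 → posterior Normal(-29/20, 11/35)
obs 7: x=0 → posterior Normal(-203/162, 22/81)
obs 8: x=5/4 → posterior Normal(-351/368, 11/46)
obs 9: x=2 → posterior Normal(-263/412, 22/103)
obs 10: x=-5/2 → posterior Normal(-373/456, 11/57)
obs 11: x=-3/2 → posterior Normal(-439/500, 22/125)
obs 12: x=-7/4 → posterior Normal(-129/136, 11/68)

k = 7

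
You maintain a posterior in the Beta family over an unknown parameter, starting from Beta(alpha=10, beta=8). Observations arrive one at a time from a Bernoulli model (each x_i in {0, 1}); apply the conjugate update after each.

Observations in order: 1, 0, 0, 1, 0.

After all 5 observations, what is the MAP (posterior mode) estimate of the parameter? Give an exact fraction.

11/21

obs 1: x=1 → posterior Beta(11, 8)
obs 2: x=0 → posterior Beta(11, 9)
obs 3: x=0 → posterior Beta(11, 10)
obs 4: x=1 → posterior Beta(12, 10)
obs 5: x=0 → posterior Beta(12, 11)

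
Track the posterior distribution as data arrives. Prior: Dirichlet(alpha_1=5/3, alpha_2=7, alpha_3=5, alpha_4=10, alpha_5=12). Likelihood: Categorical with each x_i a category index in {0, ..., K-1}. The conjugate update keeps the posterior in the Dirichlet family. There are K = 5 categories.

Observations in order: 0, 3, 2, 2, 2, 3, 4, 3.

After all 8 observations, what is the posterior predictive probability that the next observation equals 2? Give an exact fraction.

obs 1: x=0 → posterior Dirichlet(8/3, 7, 5, 10, 12)
obs 2: x=3 → posterior Dirichlet(8/3, 7, 5, 11, 12)
obs 3: x=2 → posterior Dirichlet(8/3, 7, 6, 11, 12)
obs 4: x=2 → posterior Dirichlet(8/3, 7, 7, 11, 12)
obs 5: x=2 → posterior Dirichlet(8/3, 7, 8, 11, 12)
obs 6: x=3 → posterior Dirichlet(8/3, 7, 8, 12, 12)
obs 7: x=4 → posterior Dirichlet(8/3, 7, 8, 12, 13)
obs 8: x=3 → posterior Dirichlet(8/3, 7, 8, 13, 13)

24/131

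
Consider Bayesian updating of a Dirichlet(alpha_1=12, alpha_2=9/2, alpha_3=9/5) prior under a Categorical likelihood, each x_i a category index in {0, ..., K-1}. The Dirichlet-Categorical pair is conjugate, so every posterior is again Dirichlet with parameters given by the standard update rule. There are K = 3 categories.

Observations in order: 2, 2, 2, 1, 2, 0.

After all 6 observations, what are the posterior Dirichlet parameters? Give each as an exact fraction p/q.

obs 1: x=2 → posterior Dirichlet(12, 9/2, 14/5)
obs 2: x=2 → posterior Dirichlet(12, 9/2, 19/5)
obs 3: x=2 → posterior Dirichlet(12, 9/2, 24/5)
obs 4: x=1 → posterior Dirichlet(12, 11/2, 24/5)
obs 5: x=2 → posterior Dirichlet(12, 11/2, 29/5)
obs 6: x=0 → posterior Dirichlet(13, 11/2, 29/5)

alpha_1=13, alpha_2=11/2, alpha_3=29/5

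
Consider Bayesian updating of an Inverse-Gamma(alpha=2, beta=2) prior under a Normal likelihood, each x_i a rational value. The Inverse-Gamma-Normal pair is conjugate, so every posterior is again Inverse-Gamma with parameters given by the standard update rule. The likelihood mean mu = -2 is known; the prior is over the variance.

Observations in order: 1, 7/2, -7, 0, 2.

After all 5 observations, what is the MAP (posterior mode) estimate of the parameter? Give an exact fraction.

353/44

obs 1: x=1 → posterior Inverse-Gamma(5/2, 13/2)
obs 2: x=7/2 → posterior Inverse-Gamma(3, 173/8)
obs 3: x=-7 → posterior Inverse-Gamma(7/2, 273/8)
obs 4: x=0 → posterior Inverse-Gamma(4, 289/8)
obs 5: x=2 → posterior Inverse-Gamma(9/2, 353/8)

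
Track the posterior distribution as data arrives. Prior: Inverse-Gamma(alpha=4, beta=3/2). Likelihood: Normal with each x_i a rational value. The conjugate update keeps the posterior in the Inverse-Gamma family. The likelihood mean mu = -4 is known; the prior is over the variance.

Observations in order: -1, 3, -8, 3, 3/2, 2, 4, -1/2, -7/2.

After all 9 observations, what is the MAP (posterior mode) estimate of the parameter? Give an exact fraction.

1075/76

obs 1: x=-1 → posterior Inverse-Gamma(9/2, 6)
obs 2: x=3 → posterior Inverse-Gamma(5, 61/2)
obs 3: x=-8 → posterior Inverse-Gamma(11/2, 77/2)
obs 4: x=3 → posterior Inverse-Gamma(6, 63)
obs 5: x=3/2 → posterior Inverse-Gamma(13/2, 625/8)
obs 6: x=2 → posterior Inverse-Gamma(7, 769/8)
obs 7: x=4 → posterior Inverse-Gamma(15/2, 1025/8)
obs 8: x=-1/2 → posterior Inverse-Gamma(8, 537/4)
obs 9: x=-7/2 → posterior Inverse-Gamma(17/2, 1075/8)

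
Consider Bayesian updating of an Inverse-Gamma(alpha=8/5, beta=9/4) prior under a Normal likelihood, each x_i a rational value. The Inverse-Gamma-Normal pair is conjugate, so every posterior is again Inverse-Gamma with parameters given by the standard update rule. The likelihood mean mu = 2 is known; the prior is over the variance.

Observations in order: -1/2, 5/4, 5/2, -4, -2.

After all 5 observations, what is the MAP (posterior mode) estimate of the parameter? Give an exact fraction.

obs 1: x=-1/2 → posterior Inverse-Gamma(21/10, 43/8)
obs 2: x=5/4 → posterior Inverse-Gamma(13/5, 181/32)
obs 3: x=5/2 → posterior Inverse-Gamma(31/10, 185/32)
obs 4: x=-4 → posterior Inverse-Gamma(18/5, 761/32)
obs 5: x=-2 → posterior Inverse-Gamma(41/10, 1017/32)

1695/272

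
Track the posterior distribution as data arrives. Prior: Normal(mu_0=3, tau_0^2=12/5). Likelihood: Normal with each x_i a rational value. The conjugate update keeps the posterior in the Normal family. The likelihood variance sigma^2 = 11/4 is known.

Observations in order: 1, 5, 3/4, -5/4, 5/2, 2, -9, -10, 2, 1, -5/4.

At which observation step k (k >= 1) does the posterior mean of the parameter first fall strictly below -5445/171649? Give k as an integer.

obs 1: x=1 → posterior Normal(213/103, 132/103)
obs 2: x=5 → posterior Normal(3, 132/151)
obs 3: x=3/4 → posterior Normal(489/199, 132/199)
obs 4: x=-5/4 → posterior Normal(33/19, 132/247)
obs 5: x=5/2 → posterior Normal(549/295, 132/295)
obs 6: x=2 → posterior Normal(645/343, 132/343)
obs 7: x=-9 → posterior Normal(213/391, 132/391)
obs 8: x=-10 → posterior Normal(-267/439, 132/439)
obs 9: x=2 → posterior Normal(-171/487, 132/487)
obs 10: x=1 → posterior Normal(-123/535, 132/535)
obs 11: x=-5/4 → posterior Normal(-183/583, 12/53)

k = 8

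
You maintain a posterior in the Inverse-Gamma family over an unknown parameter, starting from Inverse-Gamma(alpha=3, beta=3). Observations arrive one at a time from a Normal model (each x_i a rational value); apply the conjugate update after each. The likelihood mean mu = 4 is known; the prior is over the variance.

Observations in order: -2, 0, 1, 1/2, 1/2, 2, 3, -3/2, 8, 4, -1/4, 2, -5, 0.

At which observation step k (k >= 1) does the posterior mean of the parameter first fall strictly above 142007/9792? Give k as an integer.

obs 1: x=-2 → posterior Inverse-Gamma(7/2, 21)
obs 2: x=0 → posterior Inverse-Gamma(4, 29)
obs 3: x=1 → posterior Inverse-Gamma(9/2, 67/2)
obs 4: x=1/2 → posterior Inverse-Gamma(5, 317/8)
obs 5: x=1/2 → posterior Inverse-Gamma(11/2, 183/4)
obs 6: x=2 → posterior Inverse-Gamma(6, 191/4)
obs 7: x=3 → posterior Inverse-Gamma(13/2, 193/4)
obs 8: x=-3/2 → posterior Inverse-Gamma(7, 507/8)
obs 9: x=8 → posterior Inverse-Gamma(15/2, 571/8)
obs 10: x=4 → posterior Inverse-Gamma(8, 571/8)
obs 11: x=-1/4 → posterior Inverse-Gamma(17/2, 2573/32)
obs 12: x=2 → posterior Inverse-Gamma(9, 2637/32)
obs 13: x=-5 → posterior Inverse-Gamma(19/2, 3933/32)
obs 14: x=0 → posterior Inverse-Gamma(10, 4189/32)

k = 14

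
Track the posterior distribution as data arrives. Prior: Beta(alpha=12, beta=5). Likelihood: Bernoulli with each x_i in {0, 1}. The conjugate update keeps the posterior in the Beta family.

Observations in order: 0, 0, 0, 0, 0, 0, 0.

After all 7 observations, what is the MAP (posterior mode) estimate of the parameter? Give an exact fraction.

obs 1: x=0 → posterior Beta(12, 6)
obs 2: x=0 → posterior Beta(12, 7)
obs 3: x=0 → posterior Beta(12, 8)
obs 4: x=0 → posterior Beta(12, 9)
obs 5: x=0 → posterior Beta(12, 10)
obs 6: x=0 → posterior Beta(12, 11)
obs 7: x=0 → posterior Beta(12, 12)

1/2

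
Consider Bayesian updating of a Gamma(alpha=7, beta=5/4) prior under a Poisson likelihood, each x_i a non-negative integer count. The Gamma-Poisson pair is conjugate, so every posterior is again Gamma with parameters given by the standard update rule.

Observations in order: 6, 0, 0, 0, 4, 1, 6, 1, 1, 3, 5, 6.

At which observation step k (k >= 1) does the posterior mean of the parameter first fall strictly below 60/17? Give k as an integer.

k = 3

obs 1: x=6 → posterior Gamma(13, 9/4)
obs 2: x=0 → posterior Gamma(13, 13/4)
obs 3: x=0 → posterior Gamma(13, 17/4)
obs 4: x=0 → posterior Gamma(13, 21/4)
obs 5: x=4 → posterior Gamma(17, 25/4)
obs 6: x=1 → posterior Gamma(18, 29/4)
obs 7: x=6 → posterior Gamma(24, 33/4)
obs 8: x=1 → posterior Gamma(25, 37/4)
obs 9: x=1 → posterior Gamma(26, 41/4)
obs 10: x=3 → posterior Gamma(29, 45/4)
obs 11: x=5 → posterior Gamma(34, 49/4)
obs 12: x=6 → posterior Gamma(40, 53/4)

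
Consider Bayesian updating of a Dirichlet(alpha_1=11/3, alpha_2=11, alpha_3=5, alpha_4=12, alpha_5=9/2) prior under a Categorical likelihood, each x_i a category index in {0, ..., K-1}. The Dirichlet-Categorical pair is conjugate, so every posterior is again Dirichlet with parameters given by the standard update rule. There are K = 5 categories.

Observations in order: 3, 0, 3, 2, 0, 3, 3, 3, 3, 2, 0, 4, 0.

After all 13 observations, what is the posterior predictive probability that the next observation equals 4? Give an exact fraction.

obs 1: x=3 → posterior Dirichlet(11/3, 11, 5, 13, 9/2)
obs 2: x=0 → posterior Dirichlet(14/3, 11, 5, 13, 9/2)
obs 3: x=3 → posterior Dirichlet(14/3, 11, 5, 14, 9/2)
obs 4: x=2 → posterior Dirichlet(14/3, 11, 6, 14, 9/2)
obs 5: x=0 → posterior Dirichlet(17/3, 11, 6, 14, 9/2)
obs 6: x=3 → posterior Dirichlet(17/3, 11, 6, 15, 9/2)
obs 7: x=3 → posterior Dirichlet(17/3, 11, 6, 16, 9/2)
obs 8: x=3 → posterior Dirichlet(17/3, 11, 6, 17, 9/2)
obs 9: x=3 → posterior Dirichlet(17/3, 11, 6, 18, 9/2)
obs 10: x=2 → posterior Dirichlet(17/3, 11, 7, 18, 9/2)
obs 11: x=0 → posterior Dirichlet(20/3, 11, 7, 18, 9/2)
obs 12: x=4 → posterior Dirichlet(20/3, 11, 7, 18, 11/2)
obs 13: x=0 → posterior Dirichlet(23/3, 11, 7, 18, 11/2)

33/295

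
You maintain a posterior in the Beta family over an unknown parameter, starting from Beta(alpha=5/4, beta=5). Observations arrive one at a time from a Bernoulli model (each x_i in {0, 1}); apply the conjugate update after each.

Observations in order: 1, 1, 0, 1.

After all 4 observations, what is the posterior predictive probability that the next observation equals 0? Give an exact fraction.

obs 1: x=1 → posterior Beta(9/4, 5)
obs 2: x=1 → posterior Beta(13/4, 5)
obs 3: x=0 → posterior Beta(13/4, 6)
obs 4: x=1 → posterior Beta(17/4, 6)

24/41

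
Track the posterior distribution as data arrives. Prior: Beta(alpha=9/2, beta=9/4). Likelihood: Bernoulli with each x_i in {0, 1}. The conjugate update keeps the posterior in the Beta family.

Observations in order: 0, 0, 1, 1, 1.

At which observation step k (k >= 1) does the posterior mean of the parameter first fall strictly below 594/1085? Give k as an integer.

obs 1: x=0 → posterior Beta(9/2, 13/4)
obs 2: x=0 → posterior Beta(9/2, 17/4)
obs 3: x=1 → posterior Beta(11/2, 17/4)
obs 4: x=1 → posterior Beta(13/2, 17/4)
obs 5: x=1 → posterior Beta(15/2, 17/4)

k = 2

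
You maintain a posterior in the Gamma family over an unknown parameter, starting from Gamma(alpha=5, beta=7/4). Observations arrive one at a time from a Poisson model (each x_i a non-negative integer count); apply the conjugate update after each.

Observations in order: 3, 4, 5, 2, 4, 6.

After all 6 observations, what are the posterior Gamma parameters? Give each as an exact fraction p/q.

obs 1: x=3 → posterior Gamma(8, 11/4)
obs 2: x=4 → posterior Gamma(12, 15/4)
obs 3: x=5 → posterior Gamma(17, 19/4)
obs 4: x=2 → posterior Gamma(19, 23/4)
obs 5: x=4 → posterior Gamma(23, 27/4)
obs 6: x=6 → posterior Gamma(29, 31/4)

alpha=29, beta=31/4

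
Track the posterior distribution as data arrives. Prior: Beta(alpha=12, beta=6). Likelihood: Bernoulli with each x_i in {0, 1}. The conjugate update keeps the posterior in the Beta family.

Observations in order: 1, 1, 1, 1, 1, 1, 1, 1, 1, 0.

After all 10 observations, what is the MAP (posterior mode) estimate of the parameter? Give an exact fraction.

obs 1: x=1 → posterior Beta(13, 6)
obs 2: x=1 → posterior Beta(14, 6)
obs 3: x=1 → posterior Beta(15, 6)
obs 4: x=1 → posterior Beta(16, 6)
obs 5: x=1 → posterior Beta(17, 6)
obs 6: x=1 → posterior Beta(18, 6)
obs 7: x=1 → posterior Beta(19, 6)
obs 8: x=1 → posterior Beta(20, 6)
obs 9: x=1 → posterior Beta(21, 6)
obs 10: x=0 → posterior Beta(21, 7)

10/13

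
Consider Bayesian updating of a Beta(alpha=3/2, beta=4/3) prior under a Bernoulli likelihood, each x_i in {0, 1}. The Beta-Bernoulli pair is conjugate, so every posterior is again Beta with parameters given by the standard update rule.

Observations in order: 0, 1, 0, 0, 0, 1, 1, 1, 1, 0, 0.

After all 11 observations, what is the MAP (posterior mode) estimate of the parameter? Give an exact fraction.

obs 1: x=0 → posterior Beta(3/2, 7/3)
obs 2: x=1 → posterior Beta(5/2, 7/3)
obs 3: x=0 → posterior Beta(5/2, 10/3)
obs 4: x=0 → posterior Beta(5/2, 13/3)
obs 5: x=0 → posterior Beta(5/2, 16/3)
obs 6: x=1 → posterior Beta(7/2, 16/3)
obs 7: x=1 → posterior Beta(9/2, 16/3)
obs 8: x=1 → posterior Beta(11/2, 16/3)
obs 9: x=1 → posterior Beta(13/2, 16/3)
obs 10: x=0 → posterior Beta(13/2, 19/3)
obs 11: x=0 → posterior Beta(13/2, 22/3)

33/71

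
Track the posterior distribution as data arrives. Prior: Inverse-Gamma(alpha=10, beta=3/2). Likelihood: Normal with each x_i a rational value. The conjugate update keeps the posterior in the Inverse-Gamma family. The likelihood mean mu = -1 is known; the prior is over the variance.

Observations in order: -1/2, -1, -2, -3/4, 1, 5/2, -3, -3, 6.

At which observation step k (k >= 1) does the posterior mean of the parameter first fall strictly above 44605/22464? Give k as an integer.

k = 9

obs 1: x=-1/2 → posterior Inverse-Gamma(21/2, 13/8)
obs 2: x=-1 → posterior Inverse-Gamma(11, 13/8)
obs 3: x=-2 → posterior Inverse-Gamma(23/2, 17/8)
obs 4: x=-3/4 → posterior Inverse-Gamma(12, 69/32)
obs 5: x=1 → posterior Inverse-Gamma(25/2, 133/32)
obs 6: x=5/2 → posterior Inverse-Gamma(13, 329/32)
obs 7: x=-3 → posterior Inverse-Gamma(27/2, 393/32)
obs 8: x=-3 → posterior Inverse-Gamma(14, 457/32)
obs 9: x=6 → posterior Inverse-Gamma(29/2, 1241/32)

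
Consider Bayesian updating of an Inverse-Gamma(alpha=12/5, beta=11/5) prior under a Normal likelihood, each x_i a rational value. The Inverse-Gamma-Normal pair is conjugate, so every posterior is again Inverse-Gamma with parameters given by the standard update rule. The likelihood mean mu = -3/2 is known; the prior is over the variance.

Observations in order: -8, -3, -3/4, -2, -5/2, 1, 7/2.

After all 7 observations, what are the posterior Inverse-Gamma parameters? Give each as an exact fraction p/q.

alpha=59/10, beta=6557/160

obs 1: x=-8 → posterior Inverse-Gamma(29/10, 933/40)
obs 2: x=-3 → posterior Inverse-Gamma(17/5, 489/20)
obs 3: x=-3/4 → posterior Inverse-Gamma(39/10, 3957/160)
obs 4: x=-2 → posterior Inverse-Gamma(22/5, 3977/160)
obs 5: x=-5/2 → posterior Inverse-Gamma(49/10, 4057/160)
obs 6: x=1 → posterior Inverse-Gamma(27/5, 4557/160)
obs 7: x=7/2 → posterior Inverse-Gamma(59/10, 6557/160)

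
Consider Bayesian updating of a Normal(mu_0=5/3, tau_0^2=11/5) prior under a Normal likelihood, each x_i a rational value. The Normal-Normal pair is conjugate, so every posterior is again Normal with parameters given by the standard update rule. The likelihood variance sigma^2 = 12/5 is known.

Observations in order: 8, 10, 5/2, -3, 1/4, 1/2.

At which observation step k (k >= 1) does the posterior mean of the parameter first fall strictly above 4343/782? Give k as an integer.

k = 2

obs 1: x=8 → posterior Normal(108/23, 132/115)
obs 2: x=10 → posterior Normal(109/17, 66/85)
obs 3: x=5/2 → posterior Normal(491/90, 44/75)
obs 4: x=-3 → posterior Normal(425/112, 33/70)
obs 5: x=1/4 → posterior Normal(861/268, 132/335)
obs 6: x=1/2 → posterior Normal(883/312, 22/65)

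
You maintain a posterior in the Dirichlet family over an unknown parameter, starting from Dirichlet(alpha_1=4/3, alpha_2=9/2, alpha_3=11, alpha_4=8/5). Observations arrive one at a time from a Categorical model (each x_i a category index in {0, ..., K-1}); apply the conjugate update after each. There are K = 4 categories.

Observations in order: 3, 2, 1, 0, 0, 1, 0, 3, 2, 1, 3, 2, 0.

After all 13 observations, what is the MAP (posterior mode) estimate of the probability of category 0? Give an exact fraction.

obs 1: x=3 → posterior Dirichlet(4/3, 9/2, 11, 13/5)
obs 2: x=2 → posterior Dirichlet(4/3, 9/2, 12, 13/5)
obs 3: x=1 → posterior Dirichlet(4/3, 11/2, 12, 13/5)
obs 4: x=0 → posterior Dirichlet(7/3, 11/2, 12, 13/5)
obs 5: x=0 → posterior Dirichlet(10/3, 11/2, 12, 13/5)
obs 6: x=1 → posterior Dirichlet(10/3, 13/2, 12, 13/5)
obs 7: x=0 → posterior Dirichlet(13/3, 13/2, 12, 13/5)
obs 8: x=3 → posterior Dirichlet(13/3, 13/2, 12, 18/5)
obs 9: x=2 → posterior Dirichlet(13/3, 13/2, 13, 18/5)
obs 10: x=1 → posterior Dirichlet(13/3, 15/2, 13, 18/5)
obs 11: x=3 → posterior Dirichlet(13/3, 15/2, 13, 23/5)
obs 12: x=2 → posterior Dirichlet(13/3, 15/2, 14, 23/5)
obs 13: x=0 → posterior Dirichlet(16/3, 15/2, 14, 23/5)

130/823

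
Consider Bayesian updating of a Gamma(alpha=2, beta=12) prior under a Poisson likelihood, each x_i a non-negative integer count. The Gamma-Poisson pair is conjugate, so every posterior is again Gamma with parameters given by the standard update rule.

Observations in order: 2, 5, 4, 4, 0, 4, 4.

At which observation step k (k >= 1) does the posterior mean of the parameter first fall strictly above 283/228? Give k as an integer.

obs 1: x=2 → posterior Gamma(4, 13)
obs 2: x=5 → posterior Gamma(9, 14)
obs 3: x=4 → posterior Gamma(13, 15)
obs 4: x=4 → posterior Gamma(17, 16)
obs 5: x=0 → posterior Gamma(17, 17)
obs 6: x=4 → posterior Gamma(21, 18)
obs 7: x=4 → posterior Gamma(25, 19)

k = 7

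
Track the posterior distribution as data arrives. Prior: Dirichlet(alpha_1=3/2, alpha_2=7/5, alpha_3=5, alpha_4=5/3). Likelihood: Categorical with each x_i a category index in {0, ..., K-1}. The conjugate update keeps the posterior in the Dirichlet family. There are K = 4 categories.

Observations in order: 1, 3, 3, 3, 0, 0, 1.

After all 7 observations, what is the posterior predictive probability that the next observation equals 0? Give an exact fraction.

obs 1: x=1 → posterior Dirichlet(3/2, 12/5, 5, 5/3)
obs 2: x=3 → posterior Dirichlet(3/2, 12/5, 5, 8/3)
obs 3: x=3 → posterior Dirichlet(3/2, 12/5, 5, 11/3)
obs 4: x=3 → posterior Dirichlet(3/2, 12/5, 5, 14/3)
obs 5: x=0 → posterior Dirichlet(5/2, 12/5, 5, 14/3)
obs 6: x=0 → posterior Dirichlet(7/2, 12/5, 5, 14/3)
obs 7: x=1 → posterior Dirichlet(7/2, 17/5, 5, 14/3)

15/71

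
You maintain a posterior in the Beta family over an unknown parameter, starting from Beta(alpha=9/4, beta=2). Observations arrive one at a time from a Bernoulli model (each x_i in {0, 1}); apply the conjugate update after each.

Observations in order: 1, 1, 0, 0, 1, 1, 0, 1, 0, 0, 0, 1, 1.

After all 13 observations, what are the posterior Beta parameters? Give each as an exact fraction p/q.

alpha=37/4, beta=8

obs 1: x=1 → posterior Beta(13/4, 2)
obs 2: x=1 → posterior Beta(17/4, 2)
obs 3: x=0 → posterior Beta(17/4, 3)
obs 4: x=0 → posterior Beta(17/4, 4)
obs 5: x=1 → posterior Beta(21/4, 4)
obs 6: x=1 → posterior Beta(25/4, 4)
obs 7: x=0 → posterior Beta(25/4, 5)
obs 8: x=1 → posterior Beta(29/4, 5)
obs 9: x=0 → posterior Beta(29/4, 6)
obs 10: x=0 → posterior Beta(29/4, 7)
obs 11: x=0 → posterior Beta(29/4, 8)
obs 12: x=1 → posterior Beta(33/4, 8)
obs 13: x=1 → posterior Beta(37/4, 8)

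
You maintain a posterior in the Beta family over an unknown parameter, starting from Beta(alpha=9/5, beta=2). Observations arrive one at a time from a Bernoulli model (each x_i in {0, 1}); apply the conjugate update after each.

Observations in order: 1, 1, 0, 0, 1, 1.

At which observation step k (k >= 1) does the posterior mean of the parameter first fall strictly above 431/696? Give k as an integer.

k = 2

obs 1: x=1 → posterior Beta(14/5, 2)
obs 2: x=1 → posterior Beta(19/5, 2)
obs 3: x=0 → posterior Beta(19/5, 3)
obs 4: x=0 → posterior Beta(19/5, 4)
obs 5: x=1 → posterior Beta(24/5, 4)
obs 6: x=1 → posterior Beta(29/5, 4)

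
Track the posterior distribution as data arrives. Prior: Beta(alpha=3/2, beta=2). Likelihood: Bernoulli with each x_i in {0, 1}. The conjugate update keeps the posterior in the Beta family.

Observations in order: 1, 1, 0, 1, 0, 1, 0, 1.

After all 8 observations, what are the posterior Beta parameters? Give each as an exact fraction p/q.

alpha=13/2, beta=5

obs 1: x=1 → posterior Beta(5/2, 2)
obs 2: x=1 → posterior Beta(7/2, 2)
obs 3: x=0 → posterior Beta(7/2, 3)
obs 4: x=1 → posterior Beta(9/2, 3)
obs 5: x=0 → posterior Beta(9/2, 4)
obs 6: x=1 → posterior Beta(11/2, 4)
obs 7: x=0 → posterior Beta(11/2, 5)
obs 8: x=1 → posterior Beta(13/2, 5)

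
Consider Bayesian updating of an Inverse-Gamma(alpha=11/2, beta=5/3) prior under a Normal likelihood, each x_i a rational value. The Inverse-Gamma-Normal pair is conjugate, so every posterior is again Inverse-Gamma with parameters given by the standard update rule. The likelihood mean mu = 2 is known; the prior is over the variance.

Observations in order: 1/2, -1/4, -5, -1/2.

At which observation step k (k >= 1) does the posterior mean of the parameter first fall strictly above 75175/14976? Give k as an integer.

k = 4

obs 1: x=1/2 → posterior Inverse-Gamma(6, 67/24)
obs 2: x=-1/4 → posterior Inverse-Gamma(13/2, 511/96)
obs 3: x=-5 → posterior Inverse-Gamma(7, 2863/96)
obs 4: x=-1/2 → posterior Inverse-Gamma(15/2, 3163/96)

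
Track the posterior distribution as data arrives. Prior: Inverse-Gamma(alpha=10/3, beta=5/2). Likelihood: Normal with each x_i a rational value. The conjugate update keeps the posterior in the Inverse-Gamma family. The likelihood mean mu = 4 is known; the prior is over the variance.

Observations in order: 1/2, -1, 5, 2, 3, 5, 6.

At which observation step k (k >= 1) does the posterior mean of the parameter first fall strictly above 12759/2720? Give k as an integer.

obs 1: x=1/2 → posterior Inverse-Gamma(23/6, 69/8)
obs 2: x=-1 → posterior Inverse-Gamma(13/3, 169/8)
obs 3: x=5 → posterior Inverse-Gamma(29/6, 173/8)
obs 4: x=2 → posterior Inverse-Gamma(16/3, 189/8)
obs 5: x=3 → posterior Inverse-Gamma(35/6, 193/8)
obs 6: x=5 → posterior Inverse-Gamma(19/3, 197/8)
obs 7: x=6 → posterior Inverse-Gamma(41/6, 213/8)

k = 2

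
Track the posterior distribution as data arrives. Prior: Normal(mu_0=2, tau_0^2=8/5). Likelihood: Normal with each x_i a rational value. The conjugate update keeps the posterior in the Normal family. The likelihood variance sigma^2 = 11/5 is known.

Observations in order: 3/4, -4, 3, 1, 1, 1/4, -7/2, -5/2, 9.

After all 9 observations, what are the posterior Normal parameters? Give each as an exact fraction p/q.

mu_0=62/83, tau_0^2=88/415

obs 1: x=3/4 → posterior Normal(28/19, 88/95)
obs 2: x=-4 → posterior Normal(-4/27, 88/135)
obs 3: x=3 → posterior Normal(4/7, 88/175)
obs 4: x=1 → posterior Normal(28/43, 88/215)
obs 5: x=1 → posterior Normal(12/17, 88/255)
obs 6: x=1/4 → posterior Normal(38/59, 88/295)
obs 7: x=-7/2 → posterior Normal(10/67, 88/335)
obs 8: x=-5/2 → posterior Normal(-2/15, 88/375)
obs 9: x=9 → posterior Normal(62/83, 88/415)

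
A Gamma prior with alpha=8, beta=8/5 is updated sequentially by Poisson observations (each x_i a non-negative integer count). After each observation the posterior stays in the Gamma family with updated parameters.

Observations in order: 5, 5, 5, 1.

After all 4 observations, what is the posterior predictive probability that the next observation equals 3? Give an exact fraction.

17525729858339212226572483929781043200000/99971538734896047460249499950752967950177

obs 1: x=5 → posterior Gamma(13, 13/5)
obs 2: x=5 → posterior Gamma(18, 18/5)
obs 3: x=5 → posterior Gamma(23, 23/5)
obs 4: x=1 → posterior Gamma(24, 28/5)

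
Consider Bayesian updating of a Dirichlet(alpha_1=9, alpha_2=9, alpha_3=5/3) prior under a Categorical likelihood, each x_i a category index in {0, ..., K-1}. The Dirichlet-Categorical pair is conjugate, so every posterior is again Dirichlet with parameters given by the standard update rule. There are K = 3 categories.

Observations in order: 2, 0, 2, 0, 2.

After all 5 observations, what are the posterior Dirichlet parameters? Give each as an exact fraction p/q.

obs 1: x=2 → posterior Dirichlet(9, 9, 8/3)
obs 2: x=0 → posterior Dirichlet(10, 9, 8/3)
obs 3: x=2 → posterior Dirichlet(10, 9, 11/3)
obs 4: x=0 → posterior Dirichlet(11, 9, 11/3)
obs 5: x=2 → posterior Dirichlet(11, 9, 14/3)

alpha_1=11, alpha_2=9, alpha_3=14/3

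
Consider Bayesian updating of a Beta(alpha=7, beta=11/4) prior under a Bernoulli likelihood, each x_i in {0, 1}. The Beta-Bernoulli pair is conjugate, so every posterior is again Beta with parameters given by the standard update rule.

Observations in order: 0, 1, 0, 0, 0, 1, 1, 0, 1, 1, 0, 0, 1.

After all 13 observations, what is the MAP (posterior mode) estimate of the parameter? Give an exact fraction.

48/83

obs 1: x=0 → posterior Beta(7, 15/4)
obs 2: x=1 → posterior Beta(8, 15/4)
obs 3: x=0 → posterior Beta(8, 19/4)
obs 4: x=0 → posterior Beta(8, 23/4)
obs 5: x=0 → posterior Beta(8, 27/4)
obs 6: x=1 → posterior Beta(9, 27/4)
obs 7: x=1 → posterior Beta(10, 27/4)
obs 8: x=0 → posterior Beta(10, 31/4)
obs 9: x=1 → posterior Beta(11, 31/4)
obs 10: x=1 → posterior Beta(12, 31/4)
obs 11: x=0 → posterior Beta(12, 35/4)
obs 12: x=0 → posterior Beta(12, 39/4)
obs 13: x=1 → posterior Beta(13, 39/4)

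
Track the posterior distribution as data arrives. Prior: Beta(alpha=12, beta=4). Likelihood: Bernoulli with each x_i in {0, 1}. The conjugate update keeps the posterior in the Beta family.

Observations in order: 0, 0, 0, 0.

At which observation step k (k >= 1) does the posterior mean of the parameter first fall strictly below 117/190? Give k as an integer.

k = 4

obs 1: x=0 → posterior Beta(12, 5)
obs 2: x=0 → posterior Beta(12, 6)
obs 3: x=0 → posterior Beta(12, 7)
obs 4: x=0 → posterior Beta(12, 8)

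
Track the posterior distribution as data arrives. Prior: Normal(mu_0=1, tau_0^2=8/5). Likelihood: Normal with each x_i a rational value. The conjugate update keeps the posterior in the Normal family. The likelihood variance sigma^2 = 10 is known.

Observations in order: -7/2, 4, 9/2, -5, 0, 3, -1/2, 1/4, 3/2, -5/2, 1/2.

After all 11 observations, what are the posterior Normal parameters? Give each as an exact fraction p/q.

obs 1: x=-7/2 → posterior Normal(11/29, 40/29)
obs 2: x=4 → posterior Normal(9/11, 40/33)
obs 3: x=9/2 → posterior Normal(45/37, 40/37)
obs 4: x=-5 → posterior Normal(25/41, 40/41)
obs 5: x=0 → posterior Normal(5/9, 8/9)
obs 6: x=3 → posterior Normal(37/49, 40/49)
obs 7: x=-1/2 → posterior Normal(35/53, 40/53)
obs 8: x=1/4 → posterior Normal(12/19, 40/57)
obs 9: x=3/2 → posterior Normal(42/61, 40/61)
obs 10: x=-5/2 → posterior Normal(32/65, 8/13)
obs 11: x=1/2 → posterior Normal(34/69, 40/69)

mu_0=34/69, tau_0^2=40/69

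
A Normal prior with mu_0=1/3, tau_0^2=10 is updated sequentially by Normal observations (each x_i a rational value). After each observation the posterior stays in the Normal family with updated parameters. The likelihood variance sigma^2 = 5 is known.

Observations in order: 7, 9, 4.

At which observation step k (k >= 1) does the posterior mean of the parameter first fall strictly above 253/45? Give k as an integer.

obs 1: x=7 → posterior Normal(43/9, 10/3)
obs 2: x=9 → posterior Normal(97/15, 2)
obs 3: x=4 → posterior Normal(121/21, 10/7)

k = 2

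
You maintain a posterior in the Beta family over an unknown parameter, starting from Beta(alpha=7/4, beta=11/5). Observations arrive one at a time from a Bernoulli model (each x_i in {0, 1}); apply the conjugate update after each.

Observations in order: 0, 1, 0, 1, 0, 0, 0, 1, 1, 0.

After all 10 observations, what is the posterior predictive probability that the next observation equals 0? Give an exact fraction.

164/279

obs 1: x=0 → posterior Beta(7/4, 16/5)
obs 2: x=1 → posterior Beta(11/4, 16/5)
obs 3: x=0 → posterior Beta(11/4, 21/5)
obs 4: x=1 → posterior Beta(15/4, 21/5)
obs 5: x=0 → posterior Beta(15/4, 26/5)
obs 6: x=0 → posterior Beta(15/4, 31/5)
obs 7: x=0 → posterior Beta(15/4, 36/5)
obs 8: x=1 → posterior Beta(19/4, 36/5)
obs 9: x=1 → posterior Beta(23/4, 36/5)
obs 10: x=0 → posterior Beta(23/4, 41/5)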